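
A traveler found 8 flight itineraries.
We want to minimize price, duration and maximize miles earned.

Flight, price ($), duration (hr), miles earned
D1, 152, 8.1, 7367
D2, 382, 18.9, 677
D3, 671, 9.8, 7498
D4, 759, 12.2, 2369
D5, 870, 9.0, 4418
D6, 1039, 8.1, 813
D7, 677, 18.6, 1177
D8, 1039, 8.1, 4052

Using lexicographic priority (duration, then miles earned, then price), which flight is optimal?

D1

First minimize duration: best is 8.1, kept {D1, D6, D8}.
Then maximize miles earned: best is 7367, kept {D1}.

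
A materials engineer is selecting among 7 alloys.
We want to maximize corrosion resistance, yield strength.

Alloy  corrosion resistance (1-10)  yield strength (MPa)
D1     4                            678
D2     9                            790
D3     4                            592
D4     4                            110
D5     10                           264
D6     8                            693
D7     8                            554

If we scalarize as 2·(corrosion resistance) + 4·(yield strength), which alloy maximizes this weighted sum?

D1: 2·4 + 4·678 = 2720
D2: 2·9 + 4·790 = 3178
D3: 2·4 + 4·592 = 2376
D4: 2·4 + 4·110 = 448
D5: 2·10 + 4·264 = 1076
D6: 2·8 + 4·693 = 2788
D7: 2·8 + 4·554 = 2232
Highest: D2 at 3178.

D2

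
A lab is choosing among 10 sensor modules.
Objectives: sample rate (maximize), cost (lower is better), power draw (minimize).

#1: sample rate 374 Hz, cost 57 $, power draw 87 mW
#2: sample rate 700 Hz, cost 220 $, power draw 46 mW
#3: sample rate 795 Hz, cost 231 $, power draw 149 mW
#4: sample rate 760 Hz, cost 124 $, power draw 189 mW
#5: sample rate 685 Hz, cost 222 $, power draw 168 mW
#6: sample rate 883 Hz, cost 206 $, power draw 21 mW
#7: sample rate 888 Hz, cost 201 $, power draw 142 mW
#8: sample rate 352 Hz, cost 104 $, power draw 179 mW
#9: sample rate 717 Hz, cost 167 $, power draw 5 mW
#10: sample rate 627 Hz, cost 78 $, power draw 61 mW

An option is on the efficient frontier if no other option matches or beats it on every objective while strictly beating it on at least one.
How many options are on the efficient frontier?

#1: not dominated (best cost).
#2: dominated by #6 (sample rate 883≥700, cost 206≤220, power draw 21≤46).
#3: dominated by #6 (sample rate 883≥795, cost 206≤231, power draw 21≤149).
#4: not dominated.
#5: dominated by #2 (sample rate 700≥685, cost 220≤222, power draw 46≤168).
#6: not dominated.
#7: not dominated (best sample rate).
#8: dominated by #1 (sample rate 374≥352, cost 57≤104, power draw 87≤179).
#9: not dominated (best power draw).
#10: not dominated.
Pareto-optimal: #1, #4, #6, #7, #9, #10 → 6.

6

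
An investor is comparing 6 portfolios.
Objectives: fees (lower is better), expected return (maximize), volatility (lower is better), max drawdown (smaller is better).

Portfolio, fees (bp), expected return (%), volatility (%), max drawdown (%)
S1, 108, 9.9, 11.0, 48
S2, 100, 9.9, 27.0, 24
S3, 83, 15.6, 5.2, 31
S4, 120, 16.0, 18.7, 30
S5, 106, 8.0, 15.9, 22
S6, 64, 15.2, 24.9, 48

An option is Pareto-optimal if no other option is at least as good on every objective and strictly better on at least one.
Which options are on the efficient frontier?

S2, S3, S4, S5, S6

S1: dominated by S3 (fees 83≤108, expected return 15.6≥9.9, volatility 5.2≤11.0, max drawdown 31≤48).
S2: not dominated.
S3: not dominated (best volatility).
S4: not dominated (best expected return).
S5: not dominated (best max drawdown).
S6: not dominated (best fees).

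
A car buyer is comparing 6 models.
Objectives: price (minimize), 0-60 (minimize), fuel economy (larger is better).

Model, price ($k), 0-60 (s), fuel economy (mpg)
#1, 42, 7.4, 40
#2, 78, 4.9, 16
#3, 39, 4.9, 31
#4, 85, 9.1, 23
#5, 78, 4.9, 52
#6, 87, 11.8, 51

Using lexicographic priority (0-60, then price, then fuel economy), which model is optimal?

#3

First minimize 0-60: best is 4.9, kept {#2, #3, #5}.
Then minimize price: best is 39, kept {#3}.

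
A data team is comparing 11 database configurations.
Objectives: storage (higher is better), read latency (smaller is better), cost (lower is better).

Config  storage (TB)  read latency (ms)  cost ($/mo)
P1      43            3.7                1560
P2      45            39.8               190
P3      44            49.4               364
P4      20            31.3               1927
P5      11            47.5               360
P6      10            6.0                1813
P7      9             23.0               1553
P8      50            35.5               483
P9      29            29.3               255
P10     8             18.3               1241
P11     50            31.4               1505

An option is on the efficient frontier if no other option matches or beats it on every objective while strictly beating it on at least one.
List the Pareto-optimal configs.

P1, P2, P7, P8, P9, P10, P11

P1: not dominated (best read latency).
P2: not dominated (best cost).
P3: dominated by P2 (storage 45≥44, read latency 39.8≤49.4, cost 190≤364).
P4: dominated by P1 (storage 43≥20, read latency 3.7≤31.3, cost 1560≤1927).
P5: dominated by P2 (storage 45≥11, read latency 39.8≤47.5, cost 190≤360).
P6: dominated by P1 (storage 43≥10, read latency 3.7≤6.0, cost 1560≤1813).
P7: not dominated.
P8: not dominated.
P9: not dominated.
P10: not dominated.
P11: not dominated.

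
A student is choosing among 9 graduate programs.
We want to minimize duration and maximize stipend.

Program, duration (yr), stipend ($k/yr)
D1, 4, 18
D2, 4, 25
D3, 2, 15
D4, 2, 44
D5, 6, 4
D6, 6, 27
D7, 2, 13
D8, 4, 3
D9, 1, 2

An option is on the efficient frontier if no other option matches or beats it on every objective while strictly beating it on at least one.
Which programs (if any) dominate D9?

D1: worse on duration (4 vs 1).
D2: worse on duration (4 vs 1).
D3: worse on duration (2 vs 1).
D4: worse on duration (2 vs 1).
D5: worse on duration (6 vs 1).
D6: worse on duration (6 vs 1).
D7: worse on duration (2 vs 1).
D8: worse on duration (4 vs 1).
No option dominates D9.

none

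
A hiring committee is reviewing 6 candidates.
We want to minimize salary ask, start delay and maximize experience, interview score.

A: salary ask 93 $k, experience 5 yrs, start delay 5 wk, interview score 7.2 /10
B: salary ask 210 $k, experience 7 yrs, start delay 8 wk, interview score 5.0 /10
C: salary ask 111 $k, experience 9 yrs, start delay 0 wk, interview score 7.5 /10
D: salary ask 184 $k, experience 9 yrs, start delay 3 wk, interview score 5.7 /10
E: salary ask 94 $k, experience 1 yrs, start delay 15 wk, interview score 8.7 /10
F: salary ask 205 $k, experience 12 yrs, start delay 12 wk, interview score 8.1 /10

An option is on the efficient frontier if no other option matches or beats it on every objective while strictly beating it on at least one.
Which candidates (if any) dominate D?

C

C: salary ask 111≤184, experience 9≥9, start delay 0≤3, interview score 7.5≥5.7 — dominates D.
Others (A, B, E, F) are each worse than D on at least one objective.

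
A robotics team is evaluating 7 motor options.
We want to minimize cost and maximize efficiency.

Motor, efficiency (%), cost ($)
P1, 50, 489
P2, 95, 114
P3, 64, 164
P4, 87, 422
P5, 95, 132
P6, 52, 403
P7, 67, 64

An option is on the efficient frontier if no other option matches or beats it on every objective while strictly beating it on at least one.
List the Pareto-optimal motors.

P1: dominated by P2 (efficiency 95≥50, cost 114≤489).
P2: not dominated.
P3: dominated by P2 (efficiency 95≥64, cost 114≤164).
P4: dominated by P2 (efficiency 95≥87, cost 114≤422).
P5: dominated by P2 (efficiency 95≥95, cost 114≤132).
P6: dominated by P2 (efficiency 95≥52, cost 114≤403).
P7: not dominated (best cost).

P2, P7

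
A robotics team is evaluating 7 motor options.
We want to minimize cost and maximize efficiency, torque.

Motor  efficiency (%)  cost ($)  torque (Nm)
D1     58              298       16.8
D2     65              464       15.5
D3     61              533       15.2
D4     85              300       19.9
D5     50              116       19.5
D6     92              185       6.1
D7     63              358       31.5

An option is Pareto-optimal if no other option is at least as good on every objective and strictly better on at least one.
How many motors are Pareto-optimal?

5

D1: not dominated.
D2: dominated by D4 (efficiency 85≥65, cost 300≤464, torque 19.9≥15.5).
D3: dominated by D2 (efficiency 65≥61, cost 464≤533, torque 15.5≥15.2).
D4: not dominated.
D5: not dominated (best cost).
D6: not dominated (best efficiency).
D7: not dominated (best torque).
Pareto-optimal: D1, D4, D5, D6, D7 → 5.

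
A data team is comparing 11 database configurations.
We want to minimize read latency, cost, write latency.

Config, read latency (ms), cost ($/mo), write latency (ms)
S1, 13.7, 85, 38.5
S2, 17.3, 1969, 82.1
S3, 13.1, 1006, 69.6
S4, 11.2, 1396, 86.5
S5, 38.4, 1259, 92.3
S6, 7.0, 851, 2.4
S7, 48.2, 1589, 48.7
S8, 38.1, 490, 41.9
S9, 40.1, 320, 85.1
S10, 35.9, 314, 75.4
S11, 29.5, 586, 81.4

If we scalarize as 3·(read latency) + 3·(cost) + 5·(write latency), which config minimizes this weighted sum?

S1

S1: 3·13.7 + 3·85 + 5·38.5 = 488.6
S2: 3·17.3 + 3·1969 + 5·82.1 = 6369.4
S3: 3·13.1 + 3·1006 + 5·69.6 = 3405.3
S4: 3·11.2 + 3·1396 + 5·86.5 = 4654.1
S5: 3·38.4 + 3·1259 + 5·92.3 = 4353.7
S6: 3·7.0 + 3·851 + 5·2.4 = 2586.0
S7: 3·48.2 + 3·1589 + 5·48.7 = 5155.1
S8: 3·38.1 + 3·490 + 5·41.9 = 1793.8
S9: 3·40.1 + 3·320 + 5·85.1 = 1505.8
S10: 3·35.9 + 3·314 + 5·75.4 = 1426.7
S11: 3·29.5 + 3·586 + 5·81.4 = 2253.5
Lowest: S1 at 488.6.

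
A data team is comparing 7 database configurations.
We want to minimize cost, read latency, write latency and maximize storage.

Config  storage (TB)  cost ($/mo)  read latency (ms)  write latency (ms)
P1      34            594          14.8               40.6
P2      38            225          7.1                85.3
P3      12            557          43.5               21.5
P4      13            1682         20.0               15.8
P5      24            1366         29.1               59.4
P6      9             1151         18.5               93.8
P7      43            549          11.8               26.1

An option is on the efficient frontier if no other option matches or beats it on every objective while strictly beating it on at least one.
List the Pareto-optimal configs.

P2, P3, P4, P7

P1: dominated by P7 (storage 43≥34, cost 549≤594, read latency 11.8≤14.8, write latency 26.1≤40.6).
P2: not dominated (best cost).
P3: not dominated.
P4: not dominated (best write latency).
P5: dominated by P1 (storage 34≥24, cost 594≤1366, read latency 14.8≤29.1, write latency 40.6≤59.4).
P6: dominated by P1 (storage 34≥9, cost 594≤1151, read latency 14.8≤18.5, write latency 40.6≤93.8).
P7: not dominated (best storage).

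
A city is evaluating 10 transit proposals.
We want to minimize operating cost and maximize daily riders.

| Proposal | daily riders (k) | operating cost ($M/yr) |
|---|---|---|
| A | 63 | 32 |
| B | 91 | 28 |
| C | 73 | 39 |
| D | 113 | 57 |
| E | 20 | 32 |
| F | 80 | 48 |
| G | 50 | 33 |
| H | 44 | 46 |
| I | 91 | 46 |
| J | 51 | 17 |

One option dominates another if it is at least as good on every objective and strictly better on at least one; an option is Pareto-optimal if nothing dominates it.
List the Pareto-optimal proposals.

A: dominated by B (daily riders 91≥63, operating cost 28≤32).
B: not dominated.
C: dominated by B (daily riders 91≥73, operating cost 28≤39).
D: not dominated (best daily riders).
E: dominated by A (daily riders 63≥20, operating cost 32≤32).
F: dominated by B (daily riders 91≥80, operating cost 28≤48).
G: dominated by A (daily riders 63≥50, operating cost 32≤33).
H: dominated by A (daily riders 63≥44, operating cost 32≤46).
I: dominated by B (daily riders 91≥91, operating cost 28≤46).
J: not dominated (best operating cost).

B, D, J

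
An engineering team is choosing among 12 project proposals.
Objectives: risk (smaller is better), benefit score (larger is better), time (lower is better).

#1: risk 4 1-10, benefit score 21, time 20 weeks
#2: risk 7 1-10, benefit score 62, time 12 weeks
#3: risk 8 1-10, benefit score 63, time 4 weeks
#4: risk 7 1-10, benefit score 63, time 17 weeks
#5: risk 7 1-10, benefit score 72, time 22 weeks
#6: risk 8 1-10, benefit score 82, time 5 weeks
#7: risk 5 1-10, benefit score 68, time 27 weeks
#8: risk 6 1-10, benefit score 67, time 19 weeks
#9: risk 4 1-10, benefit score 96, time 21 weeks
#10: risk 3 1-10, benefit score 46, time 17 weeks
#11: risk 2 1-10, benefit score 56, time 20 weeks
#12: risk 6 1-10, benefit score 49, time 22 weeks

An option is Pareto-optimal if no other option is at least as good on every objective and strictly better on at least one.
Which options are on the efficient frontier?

#2, #3, #4, #6, #8, #9, #10, #11

#1: dominated by #10 (risk 3≤4, benefit score 46≥21, time 17≤20).
#2: not dominated.
#3: not dominated (best time).
#4: not dominated.
#5: dominated by #9 (risk 4≤7, benefit score 96≥72, time 21≤22).
#6: not dominated.
#7: dominated by #9 (risk 4≤5, benefit score 96≥68, time 21≤27).
#8: not dominated.
#9: not dominated (best benefit score).
#10: not dominated.
#11: not dominated (best risk).
#12: dominated by #8 (risk 6≤6, benefit score 67≥49, time 19≤22).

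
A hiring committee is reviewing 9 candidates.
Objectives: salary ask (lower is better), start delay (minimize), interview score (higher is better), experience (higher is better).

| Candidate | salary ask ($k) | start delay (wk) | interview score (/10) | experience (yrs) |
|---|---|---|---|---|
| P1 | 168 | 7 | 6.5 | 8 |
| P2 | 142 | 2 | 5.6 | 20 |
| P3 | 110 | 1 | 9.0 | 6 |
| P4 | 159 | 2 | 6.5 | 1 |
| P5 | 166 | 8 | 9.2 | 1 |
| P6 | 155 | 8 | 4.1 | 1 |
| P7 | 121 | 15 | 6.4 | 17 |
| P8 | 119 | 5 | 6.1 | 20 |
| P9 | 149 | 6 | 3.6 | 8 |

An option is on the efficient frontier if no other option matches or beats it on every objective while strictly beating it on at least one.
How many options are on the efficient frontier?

6

P1: not dominated.
P2: not dominated.
P3: not dominated (best salary ask).
P4: dominated by P3 (salary ask 110≤159, start delay 1≤2, interview score 9.0≥6.5, experience 6≥1).
P5: not dominated (best interview score).
P6: dominated by P2 (salary ask 142≤155, start delay 2≤8, interview score 5.6≥4.1, experience 20≥1).
P7: not dominated.
P8: not dominated.
P9: dominated by P2 (salary ask 142≤149, start delay 2≤6, interview score 5.6≥3.6, experience 20≥8).
Pareto-optimal: P1, P2, P3, P5, P7, P8 → 6.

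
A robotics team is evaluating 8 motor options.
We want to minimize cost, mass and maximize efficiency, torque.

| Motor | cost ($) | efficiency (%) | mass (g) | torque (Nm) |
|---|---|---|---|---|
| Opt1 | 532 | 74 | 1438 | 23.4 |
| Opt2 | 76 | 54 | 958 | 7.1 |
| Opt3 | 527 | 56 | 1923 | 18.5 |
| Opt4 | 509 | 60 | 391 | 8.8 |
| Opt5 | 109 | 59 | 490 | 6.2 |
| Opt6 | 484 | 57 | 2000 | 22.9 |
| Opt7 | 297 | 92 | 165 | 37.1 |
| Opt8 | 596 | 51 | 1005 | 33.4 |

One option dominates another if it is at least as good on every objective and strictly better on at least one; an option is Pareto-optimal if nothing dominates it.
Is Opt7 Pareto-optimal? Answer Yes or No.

Yes

Opt1: worse on cost (532 vs 297).
Opt2: worse on efficiency (54 vs 92).
Opt3: worse on cost (527 vs 297).
Opt4: worse on cost (509 vs 297).
Opt5: worse on efficiency (59 vs 92).
Opt6: worse on cost (484 vs 297).
Opt8: worse on cost (596 vs 297).
No option is at least as good as Opt7 on every objective and strictly better on one.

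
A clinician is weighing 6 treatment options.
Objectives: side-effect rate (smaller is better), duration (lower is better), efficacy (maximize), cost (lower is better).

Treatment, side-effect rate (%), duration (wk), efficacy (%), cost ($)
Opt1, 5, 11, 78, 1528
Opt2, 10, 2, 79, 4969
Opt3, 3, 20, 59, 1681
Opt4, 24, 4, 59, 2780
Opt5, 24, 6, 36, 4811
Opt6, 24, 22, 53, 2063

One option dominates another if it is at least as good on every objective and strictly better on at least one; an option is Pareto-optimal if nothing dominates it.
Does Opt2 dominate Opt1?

No

Opt2 vs Opt1: Opt2 is worse on side-effect rate (10 vs 5), so it does not dominate Opt1.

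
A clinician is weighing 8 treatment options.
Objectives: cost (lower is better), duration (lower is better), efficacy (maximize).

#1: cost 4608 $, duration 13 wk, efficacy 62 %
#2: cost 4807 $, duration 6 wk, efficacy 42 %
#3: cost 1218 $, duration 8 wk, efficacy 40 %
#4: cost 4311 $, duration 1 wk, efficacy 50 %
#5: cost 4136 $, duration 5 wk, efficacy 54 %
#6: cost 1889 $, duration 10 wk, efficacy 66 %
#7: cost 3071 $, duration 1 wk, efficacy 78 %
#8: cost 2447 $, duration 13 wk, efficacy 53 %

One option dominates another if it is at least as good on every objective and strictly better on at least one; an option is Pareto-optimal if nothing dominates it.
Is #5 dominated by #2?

No

#2 vs #5: #2 is worse on cost (4807 vs 4136), so it does not dominate #5.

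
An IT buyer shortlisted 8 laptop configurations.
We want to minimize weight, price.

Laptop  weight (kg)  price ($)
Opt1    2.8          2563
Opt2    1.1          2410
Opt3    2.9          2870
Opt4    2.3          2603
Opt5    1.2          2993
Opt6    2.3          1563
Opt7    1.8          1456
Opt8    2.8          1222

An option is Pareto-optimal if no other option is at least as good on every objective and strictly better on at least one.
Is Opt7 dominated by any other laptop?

Opt1: worse on weight (2.8 vs 1.8).
Opt2: worse on price (2410 vs 1456).
Opt3: worse on weight (2.9 vs 1.8).
Opt4: worse on weight (2.3 vs 1.8).
Opt5: worse on price (2993 vs 1456).
Opt6: worse on weight (2.3 vs 1.8).
Opt8: worse on weight (2.8 vs 1.8).
No option is at least as good as Opt7 on every objective and strictly better on one.

No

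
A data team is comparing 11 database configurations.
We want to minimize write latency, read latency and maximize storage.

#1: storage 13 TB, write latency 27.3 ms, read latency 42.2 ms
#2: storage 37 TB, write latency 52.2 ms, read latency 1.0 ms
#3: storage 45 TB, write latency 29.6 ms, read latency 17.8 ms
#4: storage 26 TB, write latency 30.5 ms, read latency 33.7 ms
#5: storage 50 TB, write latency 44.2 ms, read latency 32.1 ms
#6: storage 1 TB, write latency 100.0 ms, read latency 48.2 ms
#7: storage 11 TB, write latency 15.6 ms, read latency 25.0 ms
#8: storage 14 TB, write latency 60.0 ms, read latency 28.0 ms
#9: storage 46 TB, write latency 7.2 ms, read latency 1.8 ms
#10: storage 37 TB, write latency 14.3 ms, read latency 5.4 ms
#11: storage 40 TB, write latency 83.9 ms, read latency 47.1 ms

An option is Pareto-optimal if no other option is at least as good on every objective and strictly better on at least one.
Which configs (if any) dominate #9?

#1: worse on storage (13 vs 46).
#2: worse on storage (37 vs 46).
#3: worse on storage (45 vs 46).
#4: worse on storage (26 vs 46).
#5: worse on write latency (44.2 vs 7.2).
#6: worse on storage (1 vs 46).
#7: worse on storage (11 vs 46).
#8: worse on storage (14 vs 46).
#10: worse on storage (37 vs 46).
#11: worse on storage (40 vs 46).
No option dominates #9.

none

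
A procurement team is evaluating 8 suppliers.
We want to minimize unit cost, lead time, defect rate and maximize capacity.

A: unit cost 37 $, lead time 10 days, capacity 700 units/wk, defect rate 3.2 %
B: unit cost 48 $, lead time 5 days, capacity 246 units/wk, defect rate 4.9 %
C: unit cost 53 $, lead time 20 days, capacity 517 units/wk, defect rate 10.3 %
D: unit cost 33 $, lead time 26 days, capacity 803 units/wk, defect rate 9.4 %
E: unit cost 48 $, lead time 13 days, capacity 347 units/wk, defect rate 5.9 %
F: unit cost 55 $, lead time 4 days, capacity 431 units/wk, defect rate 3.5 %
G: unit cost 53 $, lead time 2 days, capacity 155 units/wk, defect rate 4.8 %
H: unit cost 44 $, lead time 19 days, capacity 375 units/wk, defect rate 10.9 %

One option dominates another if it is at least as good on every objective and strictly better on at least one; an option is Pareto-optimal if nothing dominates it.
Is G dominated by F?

F vs G: F is worse on unit cost (55 vs 53), so it does not dominate G.

No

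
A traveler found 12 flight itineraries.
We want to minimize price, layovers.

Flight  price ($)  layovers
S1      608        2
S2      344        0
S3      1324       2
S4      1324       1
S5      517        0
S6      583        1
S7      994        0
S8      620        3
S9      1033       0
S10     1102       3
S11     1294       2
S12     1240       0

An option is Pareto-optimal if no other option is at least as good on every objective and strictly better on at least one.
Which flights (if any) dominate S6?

S2: price 344≤583, layovers 0≤1 — dominates S6.
S5: price 517≤583, layovers 0≤1 — dominates S6.
Others (S1, S3, S4, S7, S8, S9, S10, S11, S12) are each worse than S6 on at least one objective.

S2, S5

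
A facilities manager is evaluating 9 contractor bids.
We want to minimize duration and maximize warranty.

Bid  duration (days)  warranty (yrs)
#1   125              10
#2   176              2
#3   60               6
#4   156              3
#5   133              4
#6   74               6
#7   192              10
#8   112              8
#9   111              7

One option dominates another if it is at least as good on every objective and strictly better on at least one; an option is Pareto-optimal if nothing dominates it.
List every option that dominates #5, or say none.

#1: duration 125≤133, warranty 10≥4 — dominates #5.
#3: duration 60≤133, warranty 6≥4 — dominates #5.
#6: duration 74≤133, warranty 6≥4 — dominates #5.
#8: duration 112≤133, warranty 8≥4 — dominates #5.
#9: duration 111≤133, warranty 7≥4 — dominates #5.
Others (#2, #4, #7) are each worse than #5 on at least one objective.

#1, #3, #6, #8, #9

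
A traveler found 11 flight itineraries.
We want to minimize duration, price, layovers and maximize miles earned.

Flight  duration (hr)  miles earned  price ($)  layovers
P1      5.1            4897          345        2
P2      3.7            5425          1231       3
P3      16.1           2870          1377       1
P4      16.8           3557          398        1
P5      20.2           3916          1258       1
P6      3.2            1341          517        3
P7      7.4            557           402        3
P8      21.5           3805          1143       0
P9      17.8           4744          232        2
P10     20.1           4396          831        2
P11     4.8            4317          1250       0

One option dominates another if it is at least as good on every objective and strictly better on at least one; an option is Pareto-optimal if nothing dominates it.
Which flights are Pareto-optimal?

P1: not dominated.
P2: not dominated (best miles earned).
P3: dominated by P11 (duration 4.8≤16.1, miles earned 4317≥2870, price 1250≤1377, layovers 0≤1).
P4: not dominated.
P5: dominated by P11 (duration 4.8≤20.2, miles earned 4317≥3916, price 1250≤1258, layovers 0≤1).
P6: not dominated (best duration).
P7: dominated by P1 (duration 5.1≤7.4, miles earned 4897≥557, price 345≤402, layovers 2≤3).
P8: not dominated.
P9: not dominated (best price).
P10: dominated by P1 (duration 5.1≤20.1, miles earned 4897≥4396, price 345≤831, layovers 2≤2).
P11: not dominated.

P1, P2, P4, P6, P8, P9, P11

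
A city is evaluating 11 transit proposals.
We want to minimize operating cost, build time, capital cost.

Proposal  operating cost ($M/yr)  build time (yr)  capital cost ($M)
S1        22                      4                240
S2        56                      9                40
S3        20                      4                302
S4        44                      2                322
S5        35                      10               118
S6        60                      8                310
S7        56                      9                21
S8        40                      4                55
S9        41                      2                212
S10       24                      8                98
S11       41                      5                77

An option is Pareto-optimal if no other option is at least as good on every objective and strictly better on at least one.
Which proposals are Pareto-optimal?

S1, S3, S7, S8, S9, S10

S1: not dominated.
S2: dominated by S7 (operating cost 56≤56, build time 9≤9, capital cost 21≤40).
S3: not dominated (best operating cost).
S4: dominated by S9 (operating cost 41≤44, build time 2≤2, capital cost 212≤322).
S5: dominated by S10 (operating cost 24≤35, build time 8≤10, capital cost 98≤118).
S6: dominated by S1 (operating cost 22≤60, build time 4≤8, capital cost 240≤310).
S7: not dominated (best capital cost).
S8: not dominated.
S9: not dominated.
S10: not dominated.
S11: dominated by S8 (operating cost 40≤41, build time 4≤5, capital cost 55≤77).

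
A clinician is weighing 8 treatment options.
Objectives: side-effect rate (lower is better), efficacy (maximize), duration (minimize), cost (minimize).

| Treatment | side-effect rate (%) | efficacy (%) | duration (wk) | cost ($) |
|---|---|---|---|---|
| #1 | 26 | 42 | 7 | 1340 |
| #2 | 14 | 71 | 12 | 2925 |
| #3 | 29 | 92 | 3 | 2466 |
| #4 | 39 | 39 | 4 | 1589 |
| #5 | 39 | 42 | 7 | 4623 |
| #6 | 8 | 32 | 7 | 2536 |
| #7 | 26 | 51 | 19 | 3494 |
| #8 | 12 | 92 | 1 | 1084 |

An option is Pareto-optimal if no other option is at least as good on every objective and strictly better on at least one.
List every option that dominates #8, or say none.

#1: worse on side-effect rate (26 vs 12).
#2: worse on side-effect rate (14 vs 12).
#3: worse on side-effect rate (29 vs 12).
#4: worse on side-effect rate (39 vs 12).
#5: worse on side-effect rate (39 vs 12).
#6: worse on efficacy (32 vs 92).
#7: worse on side-effect rate (26 vs 12).
No option dominates #8.

none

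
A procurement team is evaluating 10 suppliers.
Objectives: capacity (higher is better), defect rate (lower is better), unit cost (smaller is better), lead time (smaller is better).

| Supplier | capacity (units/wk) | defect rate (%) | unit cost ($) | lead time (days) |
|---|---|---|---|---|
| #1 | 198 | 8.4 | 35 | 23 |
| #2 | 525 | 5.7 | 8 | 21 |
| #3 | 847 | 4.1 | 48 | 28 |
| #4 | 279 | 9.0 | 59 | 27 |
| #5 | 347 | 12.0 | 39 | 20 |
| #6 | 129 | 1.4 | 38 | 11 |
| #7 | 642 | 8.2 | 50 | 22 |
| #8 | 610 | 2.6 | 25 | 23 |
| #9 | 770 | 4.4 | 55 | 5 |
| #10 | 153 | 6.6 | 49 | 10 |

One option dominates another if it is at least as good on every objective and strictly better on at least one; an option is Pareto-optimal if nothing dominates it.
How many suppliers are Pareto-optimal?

8

#1: dominated by #2 (capacity 525≥198, defect rate 5.7≤8.4, unit cost 8≤35, lead time 21≤23).
#2: not dominated (best unit cost).
#3: not dominated (best capacity).
#4: dominated by #2 (capacity 525≥279, defect rate 5.7≤9.0, unit cost 8≤59, lead time 21≤27).
#5: not dominated.
#6: not dominated (best defect rate).
#7: not dominated.
#8: not dominated.
#9: not dominated (best lead time).
#10: not dominated.
Pareto-optimal: #2, #3, #5, #6, #7, #8, #9, #10 → 8.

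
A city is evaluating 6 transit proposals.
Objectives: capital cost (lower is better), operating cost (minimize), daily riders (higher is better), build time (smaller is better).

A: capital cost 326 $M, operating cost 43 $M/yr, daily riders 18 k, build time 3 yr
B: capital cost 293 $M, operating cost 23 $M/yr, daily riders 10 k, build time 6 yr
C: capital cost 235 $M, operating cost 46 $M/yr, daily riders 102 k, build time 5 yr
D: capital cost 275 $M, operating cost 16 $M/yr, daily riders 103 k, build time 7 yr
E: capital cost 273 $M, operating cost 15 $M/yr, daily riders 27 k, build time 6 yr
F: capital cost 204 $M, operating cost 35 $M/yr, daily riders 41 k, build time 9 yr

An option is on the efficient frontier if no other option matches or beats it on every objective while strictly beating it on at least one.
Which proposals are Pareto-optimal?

A, C, D, E, F

A: not dominated (best build time).
B: dominated by E (capital cost 273≤293, operating cost 15≤23, daily riders 27≥10, build time 6≤6).
C: not dominated.
D: not dominated (best daily riders).
E: not dominated (best operating cost).
F: not dominated (best capital cost).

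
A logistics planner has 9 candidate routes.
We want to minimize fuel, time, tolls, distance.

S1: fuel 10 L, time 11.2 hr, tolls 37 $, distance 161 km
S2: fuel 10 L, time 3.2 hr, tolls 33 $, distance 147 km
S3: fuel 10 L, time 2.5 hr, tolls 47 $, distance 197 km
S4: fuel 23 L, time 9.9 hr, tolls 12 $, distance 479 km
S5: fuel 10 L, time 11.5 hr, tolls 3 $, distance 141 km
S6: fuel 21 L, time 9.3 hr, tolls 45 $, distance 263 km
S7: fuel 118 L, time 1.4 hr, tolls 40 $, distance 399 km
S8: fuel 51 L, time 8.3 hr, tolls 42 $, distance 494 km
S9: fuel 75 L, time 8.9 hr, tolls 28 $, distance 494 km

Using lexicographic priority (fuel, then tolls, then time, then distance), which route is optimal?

First minimize fuel: best is 10, kept {S1, S2, S3, S5}.
Then minimize tolls: best is 3, kept {S5}.

S5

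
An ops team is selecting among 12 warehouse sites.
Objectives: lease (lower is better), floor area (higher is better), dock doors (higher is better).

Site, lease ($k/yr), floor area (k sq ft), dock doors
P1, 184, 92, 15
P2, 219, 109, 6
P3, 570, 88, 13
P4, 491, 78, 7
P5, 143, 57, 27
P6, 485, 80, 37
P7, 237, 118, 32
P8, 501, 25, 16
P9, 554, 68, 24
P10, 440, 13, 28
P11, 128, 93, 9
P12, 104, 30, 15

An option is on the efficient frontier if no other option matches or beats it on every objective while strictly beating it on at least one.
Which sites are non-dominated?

P1, P2, P5, P6, P7, P11, P12

P1: not dominated.
P2: not dominated.
P3: dominated by P1 (lease 184≤570, floor area 92≥88, dock doors 15≥13).
P4: dominated by P1 (lease 184≤491, floor area 92≥78, dock doors 15≥7).
P5: not dominated.
P6: not dominated (best dock doors).
P7: not dominated (best floor area).
P8: dominated by P5 (lease 143≤501, floor area 57≥25, dock doors 27≥16).
P9: dominated by P6 (lease 485≤554, floor area 80≥68, dock doors 37≥24).
P10: dominated by P7 (lease 237≤440, floor area 118≥13, dock doors 32≥28).
P11: not dominated.
P12: not dominated (best lease).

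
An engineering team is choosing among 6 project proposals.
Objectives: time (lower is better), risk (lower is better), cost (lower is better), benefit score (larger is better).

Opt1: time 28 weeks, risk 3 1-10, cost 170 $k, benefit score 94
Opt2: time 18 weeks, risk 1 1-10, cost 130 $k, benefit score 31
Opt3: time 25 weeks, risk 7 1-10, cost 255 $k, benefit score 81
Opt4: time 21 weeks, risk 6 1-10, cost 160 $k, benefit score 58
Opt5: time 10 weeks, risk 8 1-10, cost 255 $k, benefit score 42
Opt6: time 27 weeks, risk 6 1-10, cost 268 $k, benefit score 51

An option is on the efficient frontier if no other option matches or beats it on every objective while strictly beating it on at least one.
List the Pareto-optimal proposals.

Opt1, Opt2, Opt3, Opt4, Opt5

Opt1: not dominated (best benefit score).
Opt2: not dominated (best risk).
Opt3: not dominated.
Opt4: not dominated.
Opt5: not dominated (best time).
Opt6: dominated by Opt4 (time 21≤27, risk 6≤6, cost 160≤268, benefit score 58≥51).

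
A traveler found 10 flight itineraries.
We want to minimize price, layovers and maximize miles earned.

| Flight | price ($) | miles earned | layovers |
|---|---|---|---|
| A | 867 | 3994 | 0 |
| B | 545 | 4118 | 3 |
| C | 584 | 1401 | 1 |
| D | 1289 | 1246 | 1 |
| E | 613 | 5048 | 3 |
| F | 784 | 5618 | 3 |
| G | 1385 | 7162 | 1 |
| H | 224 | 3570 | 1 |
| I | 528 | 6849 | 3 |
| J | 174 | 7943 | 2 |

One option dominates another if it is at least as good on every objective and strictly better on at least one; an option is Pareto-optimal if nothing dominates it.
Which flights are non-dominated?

A: not dominated (best layovers).
B: dominated by I (price 528≤545, miles earned 6849≥4118, layovers 3≤3).
C: dominated by H (price 224≤584, miles earned 3570≥1401, layovers 1≤1).
D: dominated by A (price 867≤1289, miles earned 3994≥1246, layovers 0≤1).
E: dominated by I (price 528≤613, miles earned 6849≥5048, layovers 3≤3).
F: dominated by I (price 528≤784, miles earned 6849≥5618, layovers 3≤3).
G: not dominated.
H: not dominated.
I: dominated by J (price 174≤528, miles earned 7943≥6849, layovers 2≤3).
J: not dominated (best price).

A, G, H, J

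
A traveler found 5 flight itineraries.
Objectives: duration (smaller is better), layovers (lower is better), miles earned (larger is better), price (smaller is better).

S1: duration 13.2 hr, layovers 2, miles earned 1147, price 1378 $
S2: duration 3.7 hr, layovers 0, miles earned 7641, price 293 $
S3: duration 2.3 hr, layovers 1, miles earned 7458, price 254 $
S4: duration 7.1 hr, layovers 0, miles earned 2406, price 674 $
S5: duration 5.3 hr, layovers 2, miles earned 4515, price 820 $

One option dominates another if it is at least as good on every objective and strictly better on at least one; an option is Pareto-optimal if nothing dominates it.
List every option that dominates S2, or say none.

none

S1: worse on duration (13.2 vs 3.7).
S3: worse on layovers (1 vs 0).
S4: worse on duration (7.1 vs 3.7).
S5: worse on duration (5.3 vs 3.7).
No option dominates S2.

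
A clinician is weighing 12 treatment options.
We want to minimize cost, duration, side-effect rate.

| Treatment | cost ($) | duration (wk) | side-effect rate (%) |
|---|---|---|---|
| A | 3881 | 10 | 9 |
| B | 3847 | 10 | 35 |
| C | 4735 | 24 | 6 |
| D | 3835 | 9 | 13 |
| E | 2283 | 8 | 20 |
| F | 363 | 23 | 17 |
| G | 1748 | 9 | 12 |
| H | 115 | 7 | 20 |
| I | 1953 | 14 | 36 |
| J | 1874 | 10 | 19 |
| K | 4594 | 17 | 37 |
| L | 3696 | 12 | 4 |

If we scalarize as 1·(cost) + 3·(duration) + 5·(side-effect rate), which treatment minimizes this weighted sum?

A: 1·3881 + 3·10 + 5·9 = 3956
B: 1·3847 + 3·10 + 5·35 = 4052
C: 1·4735 + 3·24 + 5·6 = 4837
D: 1·3835 + 3·9 + 5·13 = 3927
E: 1·2283 + 3·8 + 5·20 = 2407
F: 1·363 + 3·23 + 5·17 = 517
G: 1·1748 + 3·9 + 5·12 = 1835
H: 1·115 + 3·7 + 5·20 = 236
I: 1·1953 + 3·14 + 5·36 = 2175
J: 1·1874 + 3·10 + 5·19 = 1999
K: 1·4594 + 3·17 + 5·37 = 4830
L: 1·3696 + 3·12 + 5·4 = 3752
Lowest: H at 236.

H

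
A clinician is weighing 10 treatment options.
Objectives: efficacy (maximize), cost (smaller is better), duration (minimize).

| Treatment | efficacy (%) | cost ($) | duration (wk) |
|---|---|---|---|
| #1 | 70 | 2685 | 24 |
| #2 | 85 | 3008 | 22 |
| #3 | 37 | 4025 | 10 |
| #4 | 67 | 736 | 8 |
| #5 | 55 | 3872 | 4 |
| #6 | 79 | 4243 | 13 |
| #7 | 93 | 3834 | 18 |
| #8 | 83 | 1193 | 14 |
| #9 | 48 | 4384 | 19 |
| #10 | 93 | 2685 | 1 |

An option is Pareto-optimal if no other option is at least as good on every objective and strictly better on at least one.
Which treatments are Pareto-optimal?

#4, #8, #10

#1: dominated by #8 (efficacy 83≥70, cost 1193≤2685, duration 14≤24).
#2: dominated by #10 (efficacy 93≥85, cost 2685≤3008, duration 1≤22).
#3: dominated by #4 (efficacy 67≥37, cost 736≤4025, duration 8≤10).
#4: not dominated (best cost).
#5: dominated by #10 (efficacy 93≥55, cost 2685≤3872, duration 1≤4).
#6: dominated by #10 (efficacy 93≥79, cost 2685≤4243, duration 1≤13).
#7: dominated by #10 (efficacy 93≥93, cost 2685≤3834, duration 1≤18).
#8: not dominated.
#9: dominated by #4 (efficacy 67≥48, cost 736≤4384, duration 8≤19).
#10: not dominated (best duration).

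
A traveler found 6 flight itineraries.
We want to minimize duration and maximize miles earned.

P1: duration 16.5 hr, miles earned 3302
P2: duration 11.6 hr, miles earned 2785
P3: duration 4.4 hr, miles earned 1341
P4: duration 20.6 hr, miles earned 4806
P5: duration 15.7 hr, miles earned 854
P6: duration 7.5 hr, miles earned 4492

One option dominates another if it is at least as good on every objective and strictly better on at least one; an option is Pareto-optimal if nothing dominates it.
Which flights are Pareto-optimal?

P1: dominated by P6 (duration 7.5≤16.5, miles earned 4492≥3302).
P2: dominated by P6 (duration 7.5≤11.6, miles earned 4492≥2785).
P3: not dominated (best duration).
P4: not dominated (best miles earned).
P5: dominated by P2 (duration 11.6≤15.7, miles earned 2785≥854).
P6: not dominated.

P3, P4, P6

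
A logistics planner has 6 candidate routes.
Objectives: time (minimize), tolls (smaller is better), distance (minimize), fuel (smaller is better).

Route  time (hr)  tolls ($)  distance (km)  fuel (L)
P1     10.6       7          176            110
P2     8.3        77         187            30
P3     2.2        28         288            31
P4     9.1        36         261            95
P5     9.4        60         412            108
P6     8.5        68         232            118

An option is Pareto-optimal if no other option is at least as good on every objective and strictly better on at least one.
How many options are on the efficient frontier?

5

P1: not dominated (best tolls).
P2: not dominated (best fuel).
P3: not dominated (best time).
P4: not dominated.
P5: dominated by P3 (time 2.2≤9.4, tolls 28≤60, distance 288≤412, fuel 31≤108).
P6: not dominated.
Pareto-optimal: P1, P2, P3, P4, P6 → 5.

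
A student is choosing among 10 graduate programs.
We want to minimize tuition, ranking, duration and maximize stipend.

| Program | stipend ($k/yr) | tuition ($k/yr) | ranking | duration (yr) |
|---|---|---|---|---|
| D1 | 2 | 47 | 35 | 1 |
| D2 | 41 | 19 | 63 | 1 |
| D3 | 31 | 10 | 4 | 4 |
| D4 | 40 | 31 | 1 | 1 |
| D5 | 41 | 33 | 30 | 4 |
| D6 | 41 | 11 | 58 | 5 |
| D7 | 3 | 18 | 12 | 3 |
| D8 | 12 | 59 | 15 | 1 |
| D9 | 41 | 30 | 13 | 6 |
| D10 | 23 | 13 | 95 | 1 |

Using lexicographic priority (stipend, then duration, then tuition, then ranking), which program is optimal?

D2

First maximize stipend: best is 41, kept {D2, D5, D6, D9}.
Then minimize duration: best is 1, kept {D2}.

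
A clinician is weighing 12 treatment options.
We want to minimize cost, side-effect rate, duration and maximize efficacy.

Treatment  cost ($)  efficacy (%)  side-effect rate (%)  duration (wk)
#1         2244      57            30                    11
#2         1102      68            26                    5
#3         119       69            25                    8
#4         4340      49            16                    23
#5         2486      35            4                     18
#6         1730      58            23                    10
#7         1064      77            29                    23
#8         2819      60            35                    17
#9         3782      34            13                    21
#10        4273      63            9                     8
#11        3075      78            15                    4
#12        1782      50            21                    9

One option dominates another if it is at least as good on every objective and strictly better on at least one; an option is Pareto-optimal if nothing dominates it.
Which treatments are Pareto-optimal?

#1: dominated by #2 (cost 1102≤2244, efficacy 68≥57, side-effect rate 26≤30, duration 5≤11).
#2: not dominated.
#3: not dominated (best cost).
#4: dominated by #10 (cost 4273≤4340, efficacy 63≥49, side-effect rate 9≤16, duration 8≤23).
#5: not dominated (best side-effect rate).
#6: not dominated.
#7: not dominated.
#8: dominated by #2 (cost 1102≤2819, efficacy 68≥60, side-effect rate 26≤35, duration 5≤17).
#9: dominated by #5 (cost 2486≤3782, efficacy 35≥34, side-effect rate 4≤13, duration 18≤21).
#10: not dominated.
#11: not dominated (best efficacy).
#12: not dominated.

#2, #3, #5, #6, #7, #10, #11, #12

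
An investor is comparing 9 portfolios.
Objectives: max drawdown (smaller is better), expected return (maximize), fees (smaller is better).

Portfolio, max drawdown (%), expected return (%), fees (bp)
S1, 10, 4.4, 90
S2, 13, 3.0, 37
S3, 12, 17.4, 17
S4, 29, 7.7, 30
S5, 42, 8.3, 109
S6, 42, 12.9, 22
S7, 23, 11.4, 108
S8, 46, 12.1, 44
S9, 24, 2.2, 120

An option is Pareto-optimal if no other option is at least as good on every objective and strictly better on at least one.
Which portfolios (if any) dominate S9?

S1, S2, S3, S7

S1: max drawdown 10≤24, expected return 4.4≥2.2, fees 90≤120 — dominates S9.
S2: max drawdown 13≤24, expected return 3.0≥2.2, fees 37≤120 — dominates S9.
S3: max drawdown 12≤24, expected return 17.4≥2.2, fees 17≤120 — dominates S9.
S7: max drawdown 23≤24, expected return 11.4≥2.2, fees 108≤120 — dominates S9.
Others (S4, S5, S6, S8) are each worse than S9 on at least one objective.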